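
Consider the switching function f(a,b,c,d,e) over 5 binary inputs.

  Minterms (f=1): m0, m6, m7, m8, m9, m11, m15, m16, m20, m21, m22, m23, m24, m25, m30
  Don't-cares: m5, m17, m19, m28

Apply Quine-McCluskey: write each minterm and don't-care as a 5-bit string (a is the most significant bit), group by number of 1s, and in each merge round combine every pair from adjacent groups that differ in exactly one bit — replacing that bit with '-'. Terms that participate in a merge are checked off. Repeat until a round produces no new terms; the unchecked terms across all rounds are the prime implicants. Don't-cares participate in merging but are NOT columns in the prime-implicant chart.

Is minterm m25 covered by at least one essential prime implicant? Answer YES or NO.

NO

[col 0] 00000*, 00101*, 00110*, 00111*, 01000*, 01001*, 01011*, 01111*, 10000*, 10001*, 10011*, 10100*, 10101*, 10110*, 10111*, 11000*, 11001*, 11100*, 11110*
[col 1] -0000*, -0101*, -0110*, -0111*, -1000*, -1001*, 0-000*, 0-111, 001-1*, 0011-*, 01-11, 010-1, 0100-*, 1-000*, 1-001*, 1-100*, 1-110*, 10-00*, 10-01*, 10-11*, 100-1*, 1000-*, 101-0*, 101-1*, 1010-*, 1011-*, 11-00*, 1100-*, 111-0*
[col 2] --000, -01-1, -011-, -100-, 1--00, 1-00-, 1-1-0, 10--1, 10-0-, 101--
Prime implicants: --000, -01-1, -011-, -100-, 0-111, 01-11, 010-1, 1--00, 1-00-, 1-1-0, 10--1, 10-0-, 101--
PI chart (minterm → PIs covering it):
  0 | --000  (sole → essential)
  6 | -011-  (sole → essential)
  7 | -01-1,-011-,0-111
  8 | --000,-100-
  9 | -100-,010-1
  11 | 01-11,010-1
  15 | 0-111,01-11
  16 | --000,1--00,1-00-,10-0-
  20 | 1--00,1-1-0,10-0-,101--
  21 | -01-1,10--1,10-0-,101--
  22 | -011-,1-1-0,101--
  23 | -01-1,-011-,10--1,101--
  24 | --000,-100-,1--00,1-00-
  25 | -100-,1-00-
  30 | 1-1-0  (sole → essential)
Essential prime implicants: --000, -011-, 1-1-0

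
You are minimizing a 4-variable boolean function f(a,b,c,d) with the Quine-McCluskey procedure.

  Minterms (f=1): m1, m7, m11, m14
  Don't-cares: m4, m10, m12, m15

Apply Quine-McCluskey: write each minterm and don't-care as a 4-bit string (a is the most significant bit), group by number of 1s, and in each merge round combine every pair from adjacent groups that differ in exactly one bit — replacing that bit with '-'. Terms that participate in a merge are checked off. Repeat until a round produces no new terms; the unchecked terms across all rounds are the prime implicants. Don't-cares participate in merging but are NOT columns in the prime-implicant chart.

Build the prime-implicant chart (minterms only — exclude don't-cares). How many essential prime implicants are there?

3

size-2^0 implicants → 0001  0100(✓)  0111(✓)  1010(✓)  1011(✓)  1100(✓)  1110(✓)  1111(✓)
size-2^1 implicants → -100  -111  1-10(✓)  1-11(✓)  101-(✓)  11-0  111-(✓)
size-2^2 implicants → 1-1-
Unchecked terms (primes): -100, -111, 0001, 1-1-, 11-0
Minterm coverage:
  m1 ⊆ 0001 [E]
  m7 ⊆ -111 [E]
  m11 ⊆ 1-1- [E]
  m14 ⊆ 1-1-,11-0
E = {-111, 0001, 1-1-}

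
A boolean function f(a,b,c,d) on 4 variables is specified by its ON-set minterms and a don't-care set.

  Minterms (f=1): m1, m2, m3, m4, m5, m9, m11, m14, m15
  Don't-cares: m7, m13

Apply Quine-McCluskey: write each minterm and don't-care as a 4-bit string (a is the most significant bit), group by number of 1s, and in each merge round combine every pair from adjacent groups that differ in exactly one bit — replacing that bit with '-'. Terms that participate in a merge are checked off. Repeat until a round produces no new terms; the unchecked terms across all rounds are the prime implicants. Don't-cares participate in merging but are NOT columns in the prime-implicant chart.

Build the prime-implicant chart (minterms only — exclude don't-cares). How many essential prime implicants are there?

4

[col 0] 0001*, 0010*, 0011*, 0100*, 0101*, 0111*, 1001*, 1011*, 1101*, 1110*, 1111*
[col 1] -001*, -011*, -101*, -111*, 0-01*, 0-11*, 00-1*, 001-, 01-1*, 010-, 1-01*, 1-11*, 10-1*, 11-1*, 111-
[col 2] --01*, --11*, -0-1*, -1-1*, 0--1*, 1--1*
[col 3] ---1
Prime implicants: ---1, 001-, 010-, 111-
PI chart (minterm → PIs covering it):
  1 | ---1  (sole → essential)
  2 | 001-  (sole → essential)
  3 | ---1,001-
  4 | 010-  (sole → essential)
  5 | ---1,010-
  9 | ---1  (sole → essential)
  11 | ---1  (sole → essential)
  14 | 111-  (sole → essential)
  15 | ---1,111-
Essential prime implicants: ---1, 001-, 010-, 111-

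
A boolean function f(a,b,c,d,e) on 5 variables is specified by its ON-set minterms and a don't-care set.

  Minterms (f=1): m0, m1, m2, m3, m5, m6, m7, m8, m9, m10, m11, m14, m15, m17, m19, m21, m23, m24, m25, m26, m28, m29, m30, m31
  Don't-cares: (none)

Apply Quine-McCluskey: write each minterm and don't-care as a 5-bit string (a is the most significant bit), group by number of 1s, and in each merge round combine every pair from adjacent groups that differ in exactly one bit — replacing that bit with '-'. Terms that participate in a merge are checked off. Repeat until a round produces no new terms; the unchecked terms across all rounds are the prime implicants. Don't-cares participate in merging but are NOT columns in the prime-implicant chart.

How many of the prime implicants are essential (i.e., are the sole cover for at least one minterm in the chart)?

size-2^0 implicants → 00000(✓)  00001(✓)  00010(✓)  00011(✓)  00101(✓)  00110(✓)  00111(✓)  01000(✓)  01001(✓)  01010(✓)  01011(✓)  01110(✓)  01111(✓)  10001(✓)  10011(✓)  10101(✓)  10111(✓)  11000(✓)  11001(✓)  11010(✓)  11100(✓)  11101(✓)  11110(✓)  11111(✓)
size-2^1 implicants → -0001(✓)  -0011(✓)  -0101(✓)  -0111(✓)  -1000(✓)  -1001(✓)  -1010(✓)  -1110(✓)  -1111(✓)  0-000(✓)  0-001(✓)  0-010(✓)  0-011(✓)  0-110(✓)  0-111(✓)  00-01(✓)  00-10(✓)  00-11(✓)  000-0(✓)  000-1(✓)  0000-(✓)  0001-(✓)  001-1(✓)  0011-(✓)  01-10(✓)  01-11(✓)  010-0(✓)  010-1(✓)  0100-(✓)  0101-(✓)  0111-(✓)  1-001(✓)  1-101(✓)  1-111(✓)  10-01(✓)  10-11(✓)  100-1(✓)  101-1(✓)  11-00(✓)  11-01(✓)  11-10(✓)  110-0(✓)  1100-(✓)  111-0(✓)  111-1(✓)  1110-(✓)  1111-(✓)
size-2^2 implicants → --001  --111  -0-01(✓)  -0-11(✓)  -00-1(✓)  -01-1(✓)  -1-10  -10-0  -100-  -111-  0--10(✓)  0--11(✓)  0-0-0(✓)  0-0-1(✓)  0-00-(✓)  0-01-(✓)  0-11-(✓)  00--1(✓)  00-1-(✓)  000--(✓)  01-1-(✓)  010--(✓)  1--01  1-1-1  10--1(✓)  11--0  11-0-  111--
size-2^3 implicants → -0--1  0--1-  0-0--
Unchecked terms (primes): --001, --111, -0--1, -1-10, -10-0, -100-, -111-, 0--1-, 0-0--, 1--01, 1-1-1, 11--0, 11-0-, 111--
Minterm coverage:
  m0 ⊆ 0-0-- [E]
  m1 ⊆ --001,-0--1,0-0--
  m2 ⊆ 0--1-,0-0--
  m3 ⊆ -0--1,0--1-,0-0--
  m5 ⊆ -0--1 [E]
  m6 ⊆ 0--1- [E]
  m7 ⊆ --111,-0--1,0--1-
  m8 ⊆ -10-0,-100-,0-0--
  m9 ⊆ --001,-100-,0-0--
  m10 ⊆ -1-10,-10-0,0--1-,0-0--
  m11 ⊆ 0--1-,0-0--
  m14 ⊆ -1-10,-111-,0--1-
  m15 ⊆ --111,-111-,0--1-
  m17 ⊆ --001,-0--1,1--01
  m19 ⊆ -0--1 [E]
  m21 ⊆ -0--1,1--01,1-1-1
  m23 ⊆ --111,-0--1,1-1-1
  m24 ⊆ -10-0,-100-,11--0,11-0-
  m25 ⊆ --001,-100-,1--01,11-0-
  m26 ⊆ -1-10,-10-0,11--0
  m28 ⊆ 11--0,11-0-,111--
  m29 ⊆ 1--01,1-1-1,11-0-,111--
  m30 ⊆ -1-10,-111-,11--0,111--
  m31 ⊆ --111,-111-,1-1-1,111--
E = {-0--1, 0--1-, 0-0--}

3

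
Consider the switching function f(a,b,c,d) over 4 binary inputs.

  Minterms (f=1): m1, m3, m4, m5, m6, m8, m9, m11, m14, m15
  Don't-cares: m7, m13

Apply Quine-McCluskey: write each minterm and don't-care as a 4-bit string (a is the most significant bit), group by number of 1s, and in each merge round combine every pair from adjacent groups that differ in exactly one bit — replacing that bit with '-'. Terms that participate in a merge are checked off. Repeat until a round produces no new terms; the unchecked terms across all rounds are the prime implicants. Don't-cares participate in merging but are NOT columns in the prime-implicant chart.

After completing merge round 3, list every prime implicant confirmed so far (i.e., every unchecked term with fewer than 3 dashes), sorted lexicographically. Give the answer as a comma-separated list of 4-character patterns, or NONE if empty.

size-2^0 implicants → 0001(✓)  0011(✓)  0100(✓)  0101(✓)  0110(✓)  0111(✓)  1000(✓)  1001(✓)  1011(✓)  1101(✓)  1110(✓)  1111(✓)
size-2^1 implicants → -001(✓)  -011(✓)  -101(✓)  -110(✓)  -111(✓)  0-01(✓)  0-11(✓)  00-1(✓)  01-0(✓)  01-1(✓)  010-(✓)  011-(✓)  1-01(✓)  1-11(✓)  10-1(✓)  100-  11-1(✓)  111-(✓)
size-2^2 implicants → --01(✓)  --11(✓)  -0-1(✓)  -1-1(✓)  -11-  0--1(✓)  01--  1--1(✓)
size-2^3 implicants → ---1
Unchecked terms (primes): ---1, -11-, 01--, 100-

-11-, 01--, 100-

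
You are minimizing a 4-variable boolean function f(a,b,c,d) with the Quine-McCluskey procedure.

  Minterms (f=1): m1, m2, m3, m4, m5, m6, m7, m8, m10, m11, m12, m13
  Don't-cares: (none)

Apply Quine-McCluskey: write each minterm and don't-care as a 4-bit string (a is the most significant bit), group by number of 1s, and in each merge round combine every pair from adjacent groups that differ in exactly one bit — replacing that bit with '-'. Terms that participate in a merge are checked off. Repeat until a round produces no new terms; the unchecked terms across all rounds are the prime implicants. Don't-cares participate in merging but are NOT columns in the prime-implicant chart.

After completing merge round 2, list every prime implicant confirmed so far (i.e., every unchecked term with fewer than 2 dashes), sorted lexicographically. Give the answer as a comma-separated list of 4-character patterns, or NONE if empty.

size-2^0 implicants → 0001(✓)  0010(✓)  0011(✓)  0100(✓)  0101(✓)  0110(✓)  0111(✓)  1000(✓)  1010(✓)  1011(✓)  1100(✓)  1101(✓)
size-2^1 implicants → -010(✓)  -011(✓)  -100(✓)  -101(✓)  0-01(✓)  0-10(✓)  0-11(✓)  00-1(✓)  001-(✓)  01-0(✓)  01-1(✓)  010-(✓)  011-(✓)  1-00  10-0  101-(✓)  110-(✓)
size-2^2 implicants → -01-  -10-  0--1  0-1-  01--
Unchecked terms (primes): -01-, -10-, 0--1, 0-1-, 01--, 1-00, 10-0

1-00, 10-0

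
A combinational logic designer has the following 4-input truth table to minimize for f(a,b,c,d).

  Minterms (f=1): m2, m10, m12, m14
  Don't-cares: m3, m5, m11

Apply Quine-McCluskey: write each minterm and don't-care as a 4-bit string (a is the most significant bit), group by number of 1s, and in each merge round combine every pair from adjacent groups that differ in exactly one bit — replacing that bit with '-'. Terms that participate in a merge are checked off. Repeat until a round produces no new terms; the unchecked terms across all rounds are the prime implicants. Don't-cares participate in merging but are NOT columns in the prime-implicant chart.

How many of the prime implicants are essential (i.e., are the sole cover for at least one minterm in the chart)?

size-2^0 implicants → 0010(✓)  0011(✓)  0101  1010(✓)  1011(✓)  1100(✓)  1110(✓)
size-2^1 implicants → -010(✓)  -011(✓)  001-(✓)  1-10  101-(✓)  11-0
size-2^2 implicants → -01-
Unchecked terms (primes): -01-, 0101, 1-10, 11-0
Minterm coverage:
  m2 ⊆ -01- [E]
  m10 ⊆ -01-,1-10
  m12 ⊆ 11-0 [E]
  m14 ⊆ 1-10,11-0
E = {-01-, 11-0}

2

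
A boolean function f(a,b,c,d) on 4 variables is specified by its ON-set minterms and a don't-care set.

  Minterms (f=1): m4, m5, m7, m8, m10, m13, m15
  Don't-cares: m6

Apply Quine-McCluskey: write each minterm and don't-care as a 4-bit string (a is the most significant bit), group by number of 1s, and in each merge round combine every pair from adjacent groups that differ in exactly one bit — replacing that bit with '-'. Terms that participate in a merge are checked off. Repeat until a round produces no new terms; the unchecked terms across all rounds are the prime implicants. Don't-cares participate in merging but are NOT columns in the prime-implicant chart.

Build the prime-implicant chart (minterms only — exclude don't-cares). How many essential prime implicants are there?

3

Round 0: 0100✓ 0101✓ 0110✓ 0111✓ 1000✓ 1010✓ 1101✓ 1111✓
Round 1: -101✓ -111✓ 01-0✓ 01-1✓ 010-✓ 011-✓ 10-0 11-1✓
Round 2: -1-1 01--
PIs = {-1-1, 01--, 10-0}
Coverage chart:
  m4: 01-- ←essential
  m5: -1-1,01--
  m7: -1-1,01--
  m8: 10-0 ←essential
  m10: 10-0 ←essential
  m13: -1-1 ←essential
  m15: -1-1 ←essential
Essential: -1-1, 01--, 10-0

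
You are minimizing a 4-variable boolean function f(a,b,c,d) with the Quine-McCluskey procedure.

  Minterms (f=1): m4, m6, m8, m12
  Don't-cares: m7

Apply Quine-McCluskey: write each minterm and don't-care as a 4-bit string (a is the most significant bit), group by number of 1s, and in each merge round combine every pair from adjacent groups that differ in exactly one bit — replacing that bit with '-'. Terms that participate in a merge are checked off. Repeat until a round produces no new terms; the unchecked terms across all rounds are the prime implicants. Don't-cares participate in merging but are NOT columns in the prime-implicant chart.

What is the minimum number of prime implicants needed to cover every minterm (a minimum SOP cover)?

Round 0: 0100✓ 0110✓ 0111✓ 1000✓ 1100✓
Round 1: -100 01-0 011- 1-00
PIs = {-100, 01-0, 011-, 1-00}
Coverage chart:
  m4: -100,01-0
  m6: 01-0,011-
  m8: 1-00 ←essential
  m12: -100,1-00
Essential: 1-00
Petrick residual → 01-0
Min cover (2 terms): a'bd' + ac'd'

2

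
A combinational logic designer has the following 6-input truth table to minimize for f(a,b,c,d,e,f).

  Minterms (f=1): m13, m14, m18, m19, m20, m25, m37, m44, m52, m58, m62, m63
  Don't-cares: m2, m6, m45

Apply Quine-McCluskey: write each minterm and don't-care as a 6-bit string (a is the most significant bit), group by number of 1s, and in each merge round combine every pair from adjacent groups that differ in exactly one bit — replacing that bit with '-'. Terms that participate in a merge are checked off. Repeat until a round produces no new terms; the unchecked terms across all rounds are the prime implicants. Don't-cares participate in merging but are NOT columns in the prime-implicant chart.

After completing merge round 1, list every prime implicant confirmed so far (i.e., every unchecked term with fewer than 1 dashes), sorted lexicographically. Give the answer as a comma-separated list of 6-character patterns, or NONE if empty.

011001

[col 0] 000010*, 000110*, 001101*, 001110*, 010010*, 010011*, 010100*, 011001, 100101*, 101100*, 101101*, 110100*, 111010*, 111110*, 111111*
[col 1] -01101, -10100, 0-0010, 00-110, 000-10, 01001-, 10-101, 10110-, 111-10, 11111-
Prime implicants: -01101, -10100, 0-0010, 00-110, 000-10, 01001-, 011001, 10-101, 10110-, 111-10, 11111-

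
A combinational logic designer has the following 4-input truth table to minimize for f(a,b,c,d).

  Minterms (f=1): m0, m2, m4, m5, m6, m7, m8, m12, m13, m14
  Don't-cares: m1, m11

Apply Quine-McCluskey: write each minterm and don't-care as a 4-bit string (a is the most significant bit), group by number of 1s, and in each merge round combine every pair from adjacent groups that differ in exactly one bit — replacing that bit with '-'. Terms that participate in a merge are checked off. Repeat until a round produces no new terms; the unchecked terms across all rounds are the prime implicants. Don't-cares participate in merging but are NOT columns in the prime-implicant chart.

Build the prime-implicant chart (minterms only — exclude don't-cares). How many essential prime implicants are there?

5

size-2^0 implicants → 0000(✓)  0001(✓)  0010(✓)  0100(✓)  0101(✓)  0110(✓)  0111(✓)  1000(✓)  1011  1100(✓)  1101(✓)  1110(✓)
size-2^1 implicants → -000(✓)  -100(✓)  -101(✓)  -110(✓)  0-00(✓)  0-01(✓)  0-10(✓)  00-0(✓)  000-(✓)  01-0(✓)  01-1(✓)  010-(✓)  011-(✓)  1-00(✓)  11-0(✓)  110-(✓)
size-2^2 implicants → --00  -1-0  -10-  0--0  0-0-  01--
Unchecked terms (primes): --00, -1-0, -10-, 0--0, 0-0-, 01--, 1011
Minterm coverage:
  m0 ⊆ --00,0--0,0-0-
  m2 ⊆ 0--0 [E]
  m4 ⊆ --00,-1-0,-10-,0--0,0-0-,01--
  m5 ⊆ -10-,0-0-,01--
  m6 ⊆ -1-0,0--0,01--
  m7 ⊆ 01-- [E]
  m8 ⊆ --00 [E]
  m12 ⊆ --00,-1-0,-10-
  m13 ⊆ -10- [E]
  m14 ⊆ -1-0 [E]
E = {--00, -1-0, -10-, 0--0, 01--}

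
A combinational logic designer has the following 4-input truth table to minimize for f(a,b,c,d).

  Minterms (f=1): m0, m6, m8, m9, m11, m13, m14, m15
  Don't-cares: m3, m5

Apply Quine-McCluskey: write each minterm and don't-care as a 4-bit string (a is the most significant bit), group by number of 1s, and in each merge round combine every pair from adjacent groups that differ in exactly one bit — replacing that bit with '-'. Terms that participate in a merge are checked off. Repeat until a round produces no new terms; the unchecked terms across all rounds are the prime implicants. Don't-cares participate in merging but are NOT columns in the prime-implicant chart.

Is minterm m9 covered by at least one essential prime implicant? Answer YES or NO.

NO

size-2^0 implicants → 0000(✓)  0011(✓)  0101(✓)  0110(✓)  1000(✓)  1001(✓)  1011(✓)  1101(✓)  1110(✓)  1111(✓)
size-2^1 implicants → -000  -011  -101  -110  1-01(✓)  1-11(✓)  10-1(✓)  100-  11-1(✓)  111-
size-2^2 implicants → 1--1
Unchecked terms (primes): -000, -011, -101, -110, 1--1, 100-, 111-
Minterm coverage:
  m0 ⊆ -000 [E]
  m6 ⊆ -110 [E]
  m8 ⊆ -000,100-
  m9 ⊆ 1--1,100-
  m11 ⊆ -011,1--1
  m13 ⊆ -101,1--1
  m14 ⊆ -110,111-
  m15 ⊆ 1--1,111-
E = {-000, -110}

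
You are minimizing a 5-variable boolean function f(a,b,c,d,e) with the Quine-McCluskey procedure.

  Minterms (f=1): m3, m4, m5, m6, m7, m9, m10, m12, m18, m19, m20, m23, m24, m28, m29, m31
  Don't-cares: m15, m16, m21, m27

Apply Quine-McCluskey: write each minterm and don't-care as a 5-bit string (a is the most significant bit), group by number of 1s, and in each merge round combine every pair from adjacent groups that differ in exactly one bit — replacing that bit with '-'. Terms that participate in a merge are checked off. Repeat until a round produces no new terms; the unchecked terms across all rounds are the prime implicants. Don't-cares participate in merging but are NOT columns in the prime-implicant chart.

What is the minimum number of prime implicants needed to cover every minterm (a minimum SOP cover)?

8

Round 0: 00011✓ 00100✓ 00101✓ 00110✓ 00111✓ 01001 01010 01100✓ 01111✓ 10000✓ 10010✓ 10011✓ 10100✓ 10101✓ 10111✓ 11000✓ 11011✓ 11100✓ 11101✓ 11111✓
Round 1: -0011✓ -0100✓ -0101✓ -0111✓ -1100✓ -1111✓ 0-100✓ 0-111✓ 00-11✓ 001-0✓ 001-1✓ 0010-✓ 0011-✓ 1-000✓ 1-011✓ 1-100✓ 1-101✓ 1-111✓ 10-00✓ 10-11✓ 100-0 1001- 101-1✓ 1010-✓ 11-00✓ 11-11✓ 111-1✓ 1110-✓
Round 2: --100 --111 -0-11 -01-1 -010- 001-- 1--00 1--11 1-1-1 1-10-
PIs = {--100, --111, -0-11, -01-1, -010-, 001--, 01001, 01010, 1--00, 1--11, 1-1-1, 1-10-, 100-0, 1001-}
Coverage chart:
  m3: -0-11 ←essential
  m4: --100,-010-,001--
  m5: -01-1,-010-,001--
  m6: 001-- ←essential
  m7: --111,-0-11,-01-1,001--
  m9: 01001 ←essential
  m10: 01010 ←essential
  m12: --100 ←essential
  m18: 100-0,1001-
  m19: -0-11,1--11,1001-
  m20: --100,-010-,1--00,1-10-
  m23: --111,-0-11,-01-1,1--11,1-1-1
  m24: 1--00 ←essential
  m28: --100,1--00,1-10-
  m29: 1-1-1,1-10-
  m31: --111,1--11,1-1-1
Essential: --100, -0-11, 001--, 01001, 01010, 1--00
Petrick residual → 1-1-1, 100-0
Min cover (8 terms): cd'e' + b'de + a'b'c + a'bc'd'e + a'bc'de' + ad'e' + ace + ab'c'e'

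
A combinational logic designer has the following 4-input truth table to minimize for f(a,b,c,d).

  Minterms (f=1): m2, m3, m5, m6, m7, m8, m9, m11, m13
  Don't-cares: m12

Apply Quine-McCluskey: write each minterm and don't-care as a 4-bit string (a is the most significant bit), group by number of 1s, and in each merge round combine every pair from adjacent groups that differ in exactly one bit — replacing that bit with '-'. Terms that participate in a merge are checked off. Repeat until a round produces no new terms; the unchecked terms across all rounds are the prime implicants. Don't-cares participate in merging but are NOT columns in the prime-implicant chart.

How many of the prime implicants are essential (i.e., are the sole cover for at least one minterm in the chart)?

Round 0: 0010✓ 0011✓ 0101✓ 0110✓ 0111✓ 1000✓ 1001✓ 1011✓ 1100✓ 1101✓
Round 1: -011 -101 0-10✓ 0-11✓ 001-✓ 01-1 011-✓ 1-00✓ 1-01✓ 10-1 100-✓ 110-✓
Round 2: 0-1- 1-0-
PIs = {-011, -101, 0-1-, 01-1, 1-0-, 10-1}
Coverage chart:
  m2: 0-1- ←essential
  m3: -011,0-1-
  m5: -101,01-1
  m6: 0-1- ←essential
  m7: 0-1-,01-1
  m8: 1-0- ←essential
  m9: 1-0-,10-1
  m11: -011,10-1
  m13: -101,1-0-
Essential: 0-1-, 1-0-

2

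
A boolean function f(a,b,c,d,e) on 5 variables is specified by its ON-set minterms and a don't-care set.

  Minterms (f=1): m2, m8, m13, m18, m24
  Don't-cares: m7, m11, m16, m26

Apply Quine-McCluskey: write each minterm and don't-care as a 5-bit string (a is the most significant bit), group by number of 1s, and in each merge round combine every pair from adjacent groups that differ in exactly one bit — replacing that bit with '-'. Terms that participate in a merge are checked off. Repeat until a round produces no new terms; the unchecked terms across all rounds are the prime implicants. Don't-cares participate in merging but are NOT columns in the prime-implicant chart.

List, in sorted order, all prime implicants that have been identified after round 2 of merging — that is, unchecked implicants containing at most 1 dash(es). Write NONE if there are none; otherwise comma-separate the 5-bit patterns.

size-2^0 implicants → 00010(✓)  00111  01000(✓)  01011  01101  10000(✓)  10010(✓)  11000(✓)  11010(✓)
size-2^1 implicants → -0010  -1000  1-000(✓)  1-010(✓)  100-0(✓)  110-0(✓)
size-2^2 implicants → 1-0-0
Unchecked terms (primes): -0010, -1000, 00111, 01011, 01101, 1-0-0

-0010, -1000, 00111, 01011, 01101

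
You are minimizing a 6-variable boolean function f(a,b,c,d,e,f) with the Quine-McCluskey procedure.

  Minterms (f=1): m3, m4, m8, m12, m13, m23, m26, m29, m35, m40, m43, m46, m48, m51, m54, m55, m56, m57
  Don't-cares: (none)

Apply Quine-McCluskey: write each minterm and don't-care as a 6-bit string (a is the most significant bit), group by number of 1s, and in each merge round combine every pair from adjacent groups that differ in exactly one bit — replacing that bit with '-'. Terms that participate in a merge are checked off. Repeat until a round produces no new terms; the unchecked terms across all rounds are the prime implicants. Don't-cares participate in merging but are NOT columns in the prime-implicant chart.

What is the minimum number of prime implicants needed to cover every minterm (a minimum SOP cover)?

12

[col 0] 000011*, 000100*, 001000*, 001100*, 001101*, 010111*, 011010, 011101*, 100011*, 101000*, 101011*, 101110, 110000*, 110011*, 110110*, 110111*, 111000*, 111001*
[col 1] -00011, -01000, -10111, 0-1101, 00-100, 001-00, 00110-, 1-0011, 1-1000, 10-011, 11-000, 110-11, 11011-, 11100-
Prime implicants: -00011, -01000, -10111, 0-1101, 00-100, 001-00, 00110-, 011010, 1-0011, 1-1000, 10-011, 101110, 11-000, 110-11, 11011-, 11100-
PI chart (minterm → PIs covering it):
  3 | -00011  (sole → essential)
  4 | 00-100  (sole → essential)
  8 | -01000,001-00
  12 | 00-100,001-00,00110-
  13 | 0-1101,00110-
  23 | -10111  (sole → essential)
  26 | 011010  (sole → essential)
  29 | 0-1101  (sole → essential)
  35 | -00011,1-0011,10-011
  40 | -01000,1-1000
  43 | 10-011  (sole → essential)
  46 | 101110  (sole → essential)
  48 | 11-000  (sole → essential)
  51 | 1-0011,110-11
  54 | 11011-  (sole → essential)
  55 | -10111,110-11,11011-
  56 | 1-1000,11-000,11100-
  57 | 11100-  (sole → essential)
Essential prime implicants: -00011, -10111, 0-1101, 00-100, 011010, 10-011, 101110, 11-000, 11011-, 11100-
Petrick residual → -01000, 1-0011
Minimum SOP uses 12 PIs: b'c'd'ef + b'cd'e'f' + bc'def + a'cde'f + a'b'de'f' + a'bcd'ef' + ac'd'ef + ab'd'ef + ab'cdef' + abd'e'f' + abc'de + abcd'e'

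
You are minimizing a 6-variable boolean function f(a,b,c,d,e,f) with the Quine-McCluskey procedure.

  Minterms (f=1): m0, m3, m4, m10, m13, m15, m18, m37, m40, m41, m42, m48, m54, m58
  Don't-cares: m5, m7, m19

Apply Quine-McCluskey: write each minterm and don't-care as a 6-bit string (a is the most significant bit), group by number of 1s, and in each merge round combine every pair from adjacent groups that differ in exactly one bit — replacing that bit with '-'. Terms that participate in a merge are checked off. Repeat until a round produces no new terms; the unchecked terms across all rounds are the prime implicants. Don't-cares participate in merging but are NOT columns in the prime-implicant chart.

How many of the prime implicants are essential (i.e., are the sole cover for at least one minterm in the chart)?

9

Round 0: 000000✓ 000011✓ 000100✓ 000101✓ 000111✓ 001010✓ 001101✓ 001111✓ 010010✓ 010011✓ 100101✓ 101000✓ 101001✓ 101010✓ 110000 110110 111010✓
Round 1: -00101 -01010 0-0011 00-101✓ 00-111✓ 000-00 000-11 0001-1✓ 00010- 0011-1✓ 01001- 1-1010 1010-0 10100-
Round 2: 00-1-1
PIs = {-00101, -01010, 0-0011, 00-1-1, 000-00, 000-11, 00010-, 01001-, 1-1010, 1010-0, 10100-, 110000, 110110}
Coverage chart:
  m0: 000-00 ←essential
  m3: 0-0011,000-11
  m4: 000-00,00010-
  m10: -01010 ←essential
  m13: 00-1-1 ←essential
  m15: 00-1-1 ←essential
  m18: 01001- ←essential
  m37: -00101 ←essential
  m40: 1010-0,10100-
  m41: 10100- ←essential
  m42: -01010,1-1010,1010-0
  m48: 110000 ←essential
  m54: 110110 ←essential
  m58: 1-1010 ←essential
Essential: -00101, -01010, 00-1-1, 000-00, 01001-, 1-1010, 10100-, 110000, 110110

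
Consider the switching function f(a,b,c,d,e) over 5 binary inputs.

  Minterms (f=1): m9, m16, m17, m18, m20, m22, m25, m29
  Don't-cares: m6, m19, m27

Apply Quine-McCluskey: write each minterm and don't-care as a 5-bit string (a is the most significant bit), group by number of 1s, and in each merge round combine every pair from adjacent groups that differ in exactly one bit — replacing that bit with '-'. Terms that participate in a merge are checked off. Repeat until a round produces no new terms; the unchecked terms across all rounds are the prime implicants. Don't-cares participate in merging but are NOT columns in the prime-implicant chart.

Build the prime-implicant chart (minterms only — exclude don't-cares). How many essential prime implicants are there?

Round 0: 00110✓ 01001✓ 10000✓ 10001✓ 10010✓ 10011✓ 10100✓ 10110✓ 11001✓ 11011✓ 11101✓
Round 1: -0110 -1001 1-001✓ 1-011✓ 10-00✓ 10-10✓ 100-0✓ 100-1✓ 1000-✓ 1001-✓ 101-0✓ 11-01 110-1✓
Round 2: 1-0-1 10--0 100--
PIs = {-0110, -1001, 1-0-1, 10--0, 100--, 11-01}
Coverage chart:
  m9: -1001 ←essential
  m16: 10--0,100--
  m17: 1-0-1,100--
  m18: 10--0,100--
  m20: 10--0 ←essential
  m22: -0110,10--0
  m25: -1001,1-0-1,11-01
  m29: 11-01 ←essential
Essential: -1001, 10--0, 11-01

3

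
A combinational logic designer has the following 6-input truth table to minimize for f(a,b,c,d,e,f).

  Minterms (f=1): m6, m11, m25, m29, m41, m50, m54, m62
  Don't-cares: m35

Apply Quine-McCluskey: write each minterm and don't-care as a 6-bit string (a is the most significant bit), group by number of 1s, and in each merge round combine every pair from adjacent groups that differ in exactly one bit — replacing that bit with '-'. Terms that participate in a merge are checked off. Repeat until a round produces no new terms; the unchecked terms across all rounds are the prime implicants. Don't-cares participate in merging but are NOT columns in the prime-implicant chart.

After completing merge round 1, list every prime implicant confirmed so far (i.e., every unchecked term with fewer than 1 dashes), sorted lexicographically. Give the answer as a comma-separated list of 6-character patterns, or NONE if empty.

[col 0] 000110, 001011, 011001*, 011101*, 100011, 101001, 110010*, 110110*, 111110*
[col 1] 011-01, 11-110, 110-10
Prime implicants: 000110, 001011, 011-01, 100011, 101001, 11-110, 110-10

000110, 001011, 100011, 101001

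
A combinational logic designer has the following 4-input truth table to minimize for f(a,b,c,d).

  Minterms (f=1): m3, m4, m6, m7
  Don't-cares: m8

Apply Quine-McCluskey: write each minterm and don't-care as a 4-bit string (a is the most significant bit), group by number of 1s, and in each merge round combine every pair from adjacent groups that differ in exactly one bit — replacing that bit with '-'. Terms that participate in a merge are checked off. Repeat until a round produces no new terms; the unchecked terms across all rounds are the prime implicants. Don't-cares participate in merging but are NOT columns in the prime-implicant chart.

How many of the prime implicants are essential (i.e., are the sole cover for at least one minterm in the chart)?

2

[col 0] 0011*, 0100*, 0110*, 0111*, 1000
[col 1] 0-11, 01-0, 011-
Prime implicants: 0-11, 01-0, 011-, 1000
PI chart (minterm → PIs covering it):
  3 | 0-11  (sole → essential)
  4 | 01-0  (sole → essential)
  6 | 01-0,011-
  7 | 0-11,011-
Essential prime implicants: 0-11, 01-0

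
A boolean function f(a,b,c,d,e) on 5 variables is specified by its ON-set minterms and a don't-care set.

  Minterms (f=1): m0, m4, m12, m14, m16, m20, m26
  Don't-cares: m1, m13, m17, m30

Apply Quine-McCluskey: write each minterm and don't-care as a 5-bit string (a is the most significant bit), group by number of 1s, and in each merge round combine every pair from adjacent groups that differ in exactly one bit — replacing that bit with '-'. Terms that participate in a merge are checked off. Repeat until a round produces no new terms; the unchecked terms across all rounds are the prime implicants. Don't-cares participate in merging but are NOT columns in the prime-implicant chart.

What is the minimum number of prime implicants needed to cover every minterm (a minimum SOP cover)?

3

Round 0: 00000✓ 00001✓ 00100✓ 01100✓ 01101✓ 01110✓ 10000✓ 10001✓ 10100✓ 11010✓ 11110✓
Round 1: -0000✓ -0001✓ -0100✓ -1110 0-100 00-00✓ 0000-✓ 011-0 0110- 10-00✓ 1000-✓ 11-10
Round 2: -0-00 -000-
PIs = {-0-00, -000-, -1110, 0-100, 011-0, 0110-, 11-10}
Coverage chart:
  m0: -0-00,-000-
  m4: -0-00,0-100
  m12: 0-100,011-0,0110-
  m14: -1110,011-0
  m16: -0-00,-000-
  m20: -0-00 ←essential
  m26: 11-10 ←essential
Essential: -0-00, 11-10
Petrick residual → 011-0
Min cover (3 terms): b'd'e' + a'bce' + abde'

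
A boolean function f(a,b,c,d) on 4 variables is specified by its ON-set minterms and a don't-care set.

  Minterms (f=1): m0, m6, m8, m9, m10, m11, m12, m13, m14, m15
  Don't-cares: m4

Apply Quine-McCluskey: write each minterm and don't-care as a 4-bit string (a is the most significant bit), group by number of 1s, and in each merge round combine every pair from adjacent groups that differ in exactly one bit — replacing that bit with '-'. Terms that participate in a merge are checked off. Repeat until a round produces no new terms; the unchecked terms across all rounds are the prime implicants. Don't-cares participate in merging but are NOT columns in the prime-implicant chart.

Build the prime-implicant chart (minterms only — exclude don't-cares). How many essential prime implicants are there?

Round 0: 0000✓ 0100✓ 0110✓ 1000✓ 1001✓ 1010✓ 1011✓ 1100✓ 1101✓ 1110✓ 1111✓
Round 1: -000✓ -100✓ -110✓ 0-00✓ 01-0✓ 1-00✓ 1-01✓ 1-10✓ 1-11✓ 10-0✓ 10-1✓ 100-✓ 101-✓ 11-0✓ 11-1✓ 110-✓ 111-✓
Round 2: --00 -1-0 1--0✓ 1--1✓ 1-0-✓ 1-1-✓ 10--✓ 11--✓
Round 3: 1---
PIs = {--00, -1-0, 1---}
Coverage chart:
  m0: --00 ←essential
  m6: -1-0 ←essential
  m8: --00,1---
  m9: 1--- ←essential
  m10: 1--- ←essential
  m11: 1--- ←essential
  m12: --00,-1-0,1---
  m13: 1--- ←essential
  m14: -1-0,1---
  m15: 1--- ←essential
Essential: --00, -1-0, 1---

3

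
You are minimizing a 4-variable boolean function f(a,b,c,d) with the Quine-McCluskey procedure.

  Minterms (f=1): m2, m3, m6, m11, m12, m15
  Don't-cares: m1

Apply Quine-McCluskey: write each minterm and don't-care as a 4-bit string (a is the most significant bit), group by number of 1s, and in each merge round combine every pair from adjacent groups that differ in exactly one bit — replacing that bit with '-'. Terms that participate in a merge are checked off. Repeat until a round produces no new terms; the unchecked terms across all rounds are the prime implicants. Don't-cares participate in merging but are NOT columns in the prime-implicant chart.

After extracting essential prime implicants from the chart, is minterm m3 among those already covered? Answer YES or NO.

Round 0: 0001✓ 0010✓ 0011✓ 0110✓ 1011✓ 1100 1111✓
Round 1: -011 0-10 00-1 001- 1-11
PIs = {-011, 0-10, 00-1, 001-, 1-11, 1100}
Coverage chart:
  m2: 0-10,001-
  m3: -011,00-1,001-
  m6: 0-10 ←essential
  m11: -011,1-11
  m12: 1100 ←essential
  m15: 1-11 ←essential
Essential: 0-10, 1-11, 1100

NO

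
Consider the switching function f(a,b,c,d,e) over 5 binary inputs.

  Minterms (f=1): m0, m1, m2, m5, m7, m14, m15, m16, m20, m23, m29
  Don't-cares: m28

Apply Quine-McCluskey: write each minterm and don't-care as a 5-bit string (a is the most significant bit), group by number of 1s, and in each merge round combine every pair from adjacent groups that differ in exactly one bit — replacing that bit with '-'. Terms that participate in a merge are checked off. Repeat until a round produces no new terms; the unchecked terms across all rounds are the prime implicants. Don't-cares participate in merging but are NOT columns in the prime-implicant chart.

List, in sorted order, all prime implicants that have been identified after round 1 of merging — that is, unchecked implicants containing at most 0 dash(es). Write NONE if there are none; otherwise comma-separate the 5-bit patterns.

[col 0] 00000*, 00001*, 00010*, 00101*, 00111*, 01110*, 01111*, 10000*, 10100*, 10111*, 11100*, 11101*
[col 1] -0000, -0111, 0-111, 00-01, 000-0, 0000-, 001-1, 0111-, 1-100, 10-00, 1110-
Prime implicants: -0000, -0111, 0-111, 00-01, 000-0, 0000-, 001-1, 0111-, 1-100, 10-00, 1110-

NONE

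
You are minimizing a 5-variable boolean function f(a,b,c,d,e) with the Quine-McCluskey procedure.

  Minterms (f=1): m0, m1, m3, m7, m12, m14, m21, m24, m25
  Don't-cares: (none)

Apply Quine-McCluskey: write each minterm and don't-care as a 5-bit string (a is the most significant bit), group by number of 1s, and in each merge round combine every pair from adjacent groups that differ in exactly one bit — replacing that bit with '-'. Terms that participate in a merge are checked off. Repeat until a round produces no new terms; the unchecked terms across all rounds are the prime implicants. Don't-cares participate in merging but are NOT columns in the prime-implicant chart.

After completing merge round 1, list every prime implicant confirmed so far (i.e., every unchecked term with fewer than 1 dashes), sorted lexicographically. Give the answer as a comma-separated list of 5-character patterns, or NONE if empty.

10101

size-2^0 implicants → 00000(✓)  00001(✓)  00011(✓)  00111(✓)  01100(✓)  01110(✓)  10101  11000(✓)  11001(✓)
size-2^1 implicants → 00-11  000-1  0000-  011-0  1100-
Unchecked terms (primes): 00-11, 000-1, 0000-, 011-0, 10101, 1100-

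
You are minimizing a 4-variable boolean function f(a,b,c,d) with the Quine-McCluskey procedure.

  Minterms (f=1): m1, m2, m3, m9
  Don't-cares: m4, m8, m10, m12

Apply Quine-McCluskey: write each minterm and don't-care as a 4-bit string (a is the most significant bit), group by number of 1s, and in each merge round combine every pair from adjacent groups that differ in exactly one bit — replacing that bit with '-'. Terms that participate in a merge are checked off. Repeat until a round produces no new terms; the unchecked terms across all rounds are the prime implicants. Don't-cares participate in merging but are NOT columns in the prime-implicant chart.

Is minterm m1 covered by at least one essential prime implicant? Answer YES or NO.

NO

[col 0] 0001*, 0010*, 0011*, 0100*, 1000*, 1001*, 1010*, 1100*
[col 1] -001, -010, -100, 00-1, 001-, 1-00, 10-0, 100-
Prime implicants: -001, -010, -100, 00-1, 001-, 1-00, 10-0, 100-
PI chart (minterm → PIs covering it):
  1 | -001,00-1
  2 | -010,001-
  3 | 00-1,001-
  9 | -001,100-
(no essential prime implicants)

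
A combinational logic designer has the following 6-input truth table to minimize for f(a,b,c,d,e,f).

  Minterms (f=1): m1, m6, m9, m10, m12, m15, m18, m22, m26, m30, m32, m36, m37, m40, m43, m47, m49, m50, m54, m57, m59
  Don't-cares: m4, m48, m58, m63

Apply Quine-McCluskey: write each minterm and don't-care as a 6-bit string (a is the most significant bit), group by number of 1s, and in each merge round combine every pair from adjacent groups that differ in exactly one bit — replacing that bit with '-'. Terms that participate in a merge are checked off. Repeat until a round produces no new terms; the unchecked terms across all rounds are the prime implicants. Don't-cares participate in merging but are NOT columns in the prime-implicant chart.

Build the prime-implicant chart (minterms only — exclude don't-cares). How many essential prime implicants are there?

[col 0] 000001*, 000100*, 000110*, 001001*, 001010*, 001100*, 001111*, 010010*, 010110*, 011010*, 011110*, 100000*, 100100*, 100101*, 101000*, 101011*, 101111*, 110000*, 110001*, 110010*, 110110*, 111001*, 111010*, 111011*, 111111*
[col 1] -00100, -01111, -10010*, -10110*, -11010*, 0-0110, 0-1010, 00-001, 00-100, 0001-0, 01-010*, 01-110*, 010-10*, 011-10*, 1-0000, 1-1011*, 1-1111*, 10-000, 100-00, 10010-, 101-11*, 11-001, 11-010*, 110-10*, 1100-0, 11000-, 111-11*, 1110-1, 11101-
[col 2] -1-010, -10-10, 01--10, 1-1-11
Prime implicants: -00100, -01111, -1-010, -10-10, 0-0110, 0-1010, 00-001, 00-100, 0001-0, 01--10, 1-0000, 1-1-11, 10-000, 100-00, 10010-, 11-001, 1100-0, 11000-, 1110-1, 11101-
PI chart (minterm → PIs covering it):
  1 | 00-001  (sole → essential)
  6 | 0-0110,0001-0
  9 | 00-001  (sole → essential)
  10 | 0-1010  (sole → essential)
  12 | 00-100  (sole → essential)
  15 | -01111  (sole → essential)
  18 | -1-010,-10-10,01--10
  22 | -10-10,0-0110,01--10
  26 | -1-010,0-1010,01--10
  30 | 01--10  (sole → essential)
  32 | 1-0000,10-000,100-00
  36 | -00100,100-00,10010-
  37 | 10010-  (sole → essential)
  40 | 10-000  (sole → essential)
  43 | 1-1-11  (sole → essential)
  47 | -01111,1-1-11
  49 | 11-001,11000-
  50 | -1-010,-10-10,1100-0
  54 | -10-10  (sole → essential)
  57 | 11-001,1110-1
  59 | 1-1-11,1110-1,11101-
Essential prime implicants: -01111, -10-10, 0-1010, 00-001, 00-100, 01--10, 1-1-11, 10-000, 10010-

9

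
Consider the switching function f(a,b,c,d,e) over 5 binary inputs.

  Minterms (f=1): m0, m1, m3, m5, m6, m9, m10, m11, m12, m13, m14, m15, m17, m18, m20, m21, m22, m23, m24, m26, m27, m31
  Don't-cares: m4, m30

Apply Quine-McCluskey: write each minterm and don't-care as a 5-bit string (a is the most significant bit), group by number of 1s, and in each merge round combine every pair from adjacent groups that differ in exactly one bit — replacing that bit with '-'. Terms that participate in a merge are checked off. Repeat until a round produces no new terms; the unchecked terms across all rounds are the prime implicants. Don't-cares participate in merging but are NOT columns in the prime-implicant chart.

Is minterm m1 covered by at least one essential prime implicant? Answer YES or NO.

size-2^0 implicants → 00000(✓)  00001(✓)  00011(✓)  00100(✓)  00101(✓)  00110(✓)  01001(✓)  01010(✓)  01011(✓)  01100(✓)  01101(✓)  01110(✓)  01111(✓)  10001(✓)  10010(✓)  10100(✓)  10101(✓)  10110(✓)  10111(✓)  11000(✓)  11010(✓)  11011(✓)  11110(✓)  11111(✓)
size-2^1 implicants → -0001(✓)  -0100(✓)  -0101(✓)  -0110(✓)  -1010(✓)  -1011(✓)  -1110(✓)  -1111(✓)  0-001(✓)  0-011(✓)  0-100(✓)  0-101(✓)  0-110(✓)  00-00(✓)  00-01(✓)  000-1(✓)  0000-(✓)  001-0(✓)  0010-(✓)  01-01(✓)  01-10(✓)  01-11(✓)  010-1(✓)  0101-(✓)  011-0(✓)  011-1(✓)  0110-(✓)  0111-(✓)  1-010(✓)  1-110(✓)  1-111(✓)  10-01(✓)  10-10(✓)  101-0(✓)  101-1(✓)  1010-(✓)  1011-(✓)  11-10(✓)  11-11(✓)  110-0  1101-(✓)  1111-(✓)
size-2^2 implicants → --110  -0-01  -01-0  -010-  -1-10(✓)  -1-11(✓)  -101-(✓)  -111-(✓)  0--01  0-0-1  0-1-0  0-10-  00-0-  01--1  01-1-(✓)  011--  1--10  1-11-  101--  11-1-(✓)
size-2^3 implicants → -1-1-
Unchecked terms (primes): --110, -0-01, -01-0, -010-, -1-1-, 0--01, 0-0-1, 0-1-0, 0-10-, 00-0-, 01--1, 011--, 1--10, 1-11-, 101--, 110-0
Minterm coverage:
  m0 ⊆ 00-0- [E]
  m1 ⊆ -0-01,0--01,0-0-1,00-0-
  m3 ⊆ 0-0-1 [E]
  m5 ⊆ -0-01,-010-,0--01,0-10-,00-0-
  m6 ⊆ --110,-01-0,0-1-0
  m9 ⊆ 0--01,0-0-1,01--1
  m10 ⊆ -1-1- [E]
  m11 ⊆ -1-1-,0-0-1,01--1
  m12 ⊆ 0-1-0,0-10-,011--
  m13 ⊆ 0--01,0-10-,01--1,011--
  m14 ⊆ --110,-1-1-,0-1-0,011--
  m15 ⊆ -1-1-,01--1,011--
  m17 ⊆ -0-01 [E]
  m18 ⊆ 1--10 [E]
  m20 ⊆ -01-0,-010-,101--
  m21 ⊆ -0-01,-010-,101--
  m22 ⊆ --110,-01-0,1--10,1-11-,101--
  m23 ⊆ 1-11-,101--
  m24 ⊆ 110-0 [E]
  m26 ⊆ -1-1-,1--10,110-0
  m27 ⊆ -1-1- [E]
  m31 ⊆ -1-1-,1-11-
E = {-0-01, -1-1-, 0-0-1, 00-0-, 1--10, 110-0}

YES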